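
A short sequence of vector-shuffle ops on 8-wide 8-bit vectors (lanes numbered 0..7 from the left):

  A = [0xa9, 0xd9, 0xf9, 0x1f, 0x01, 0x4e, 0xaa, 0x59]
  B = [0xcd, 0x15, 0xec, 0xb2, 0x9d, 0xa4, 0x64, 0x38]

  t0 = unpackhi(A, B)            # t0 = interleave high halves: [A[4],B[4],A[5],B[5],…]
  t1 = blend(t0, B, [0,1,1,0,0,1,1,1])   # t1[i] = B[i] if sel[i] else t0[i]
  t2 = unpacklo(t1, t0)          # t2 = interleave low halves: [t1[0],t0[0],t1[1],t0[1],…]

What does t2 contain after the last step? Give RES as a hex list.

RES = [0x01, 0x01, 0x15, 0x9d, 0xec, 0x4e, 0xa4, 0xa4]

t0 = [0x01, 0x9d, 0x4e, 0xa4, 0xaa, 0x64, 0x59, 0x38]
t1 = [0x01, 0x15, 0xec, 0xa4, 0xaa, 0xa4, 0x64, 0x38]
t2 = [0x01, 0x01, 0x15, 0x9d, 0xec, 0x4e, 0xa4, 0xa4]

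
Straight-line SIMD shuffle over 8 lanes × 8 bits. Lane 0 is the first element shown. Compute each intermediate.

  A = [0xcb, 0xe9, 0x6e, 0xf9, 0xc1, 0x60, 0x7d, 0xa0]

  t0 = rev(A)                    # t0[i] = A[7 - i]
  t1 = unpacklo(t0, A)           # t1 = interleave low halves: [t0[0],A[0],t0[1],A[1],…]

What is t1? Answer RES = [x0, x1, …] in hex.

  t0: a0 7d 60 c1 f9 6e e9 cb
  t1: a0 cb 7d e9 60 6e c1 f9

RES = [ 0xa0  0xcb  0x7d  0xe9  0x60  0x6e  0xc1  0xf9 ]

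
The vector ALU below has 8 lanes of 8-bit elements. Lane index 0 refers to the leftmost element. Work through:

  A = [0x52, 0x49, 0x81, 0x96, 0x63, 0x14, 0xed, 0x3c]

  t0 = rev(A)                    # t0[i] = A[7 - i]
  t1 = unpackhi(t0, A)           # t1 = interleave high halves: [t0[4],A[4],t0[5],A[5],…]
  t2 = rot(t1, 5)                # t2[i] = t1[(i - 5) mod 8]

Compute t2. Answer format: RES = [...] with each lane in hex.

→ t0 |3c|ed|14|63|96|81|49|52|
→ t1 |96|63|81|14|49|ed|52|3c|
→ t2 |14|49|ed|52|3c|96|63|81|

RES = [0x14, 0x49, 0xed, 0x52, 0x3c, 0x96, 0x63, 0x81]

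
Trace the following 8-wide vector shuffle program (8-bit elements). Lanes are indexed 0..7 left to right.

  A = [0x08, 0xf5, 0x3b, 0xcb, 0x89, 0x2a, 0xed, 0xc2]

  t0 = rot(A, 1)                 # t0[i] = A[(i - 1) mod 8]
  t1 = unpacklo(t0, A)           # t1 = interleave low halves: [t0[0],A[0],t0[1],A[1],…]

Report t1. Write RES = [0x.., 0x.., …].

RES = [0xc2, 0x08, 0x08, 0xf5, 0xf5, 0x3b, 0x3b, 0xcb]

t0 = [0xc2, 0x08, 0xf5, 0x3b, 0xcb, 0x89, 0x2a, 0xed]
t1 = [0xc2, 0x08, 0x08, 0xf5, 0xf5, 0x3b, 0x3b, 0xcb]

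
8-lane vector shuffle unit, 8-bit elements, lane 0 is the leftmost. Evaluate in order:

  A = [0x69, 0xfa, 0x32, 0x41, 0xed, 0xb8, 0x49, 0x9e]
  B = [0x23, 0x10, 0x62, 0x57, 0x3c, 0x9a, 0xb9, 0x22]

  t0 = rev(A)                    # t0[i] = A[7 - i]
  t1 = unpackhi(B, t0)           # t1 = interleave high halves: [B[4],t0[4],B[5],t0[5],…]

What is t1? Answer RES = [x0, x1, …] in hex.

→ t0 |9e|49|b8|ed|41|32|fa|69|
→ t1 |3c|41|9a|32|b9|fa|22|69|

RES = [ 0x3c  0x41  0x9a  0x32  0xb9  0xfa  0x22  0x69 ]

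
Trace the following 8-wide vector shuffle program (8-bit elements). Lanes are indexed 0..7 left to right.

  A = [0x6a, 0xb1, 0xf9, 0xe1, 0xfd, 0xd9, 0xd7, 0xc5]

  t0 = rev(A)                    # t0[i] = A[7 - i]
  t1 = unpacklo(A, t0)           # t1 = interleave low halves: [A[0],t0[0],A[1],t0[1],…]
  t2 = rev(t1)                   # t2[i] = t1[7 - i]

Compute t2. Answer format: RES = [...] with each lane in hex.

RES = [ 0xfd  0xe1  0xd9  0xf9  0xd7  0xb1  0xc5  0x6a ]

  t0: c5 d7 d9 fd e1 f9 b1 6a
  t1: 6a c5 b1 d7 f9 d9 e1 fd
  t2: fd e1 d9 f9 d7 b1 c5 6a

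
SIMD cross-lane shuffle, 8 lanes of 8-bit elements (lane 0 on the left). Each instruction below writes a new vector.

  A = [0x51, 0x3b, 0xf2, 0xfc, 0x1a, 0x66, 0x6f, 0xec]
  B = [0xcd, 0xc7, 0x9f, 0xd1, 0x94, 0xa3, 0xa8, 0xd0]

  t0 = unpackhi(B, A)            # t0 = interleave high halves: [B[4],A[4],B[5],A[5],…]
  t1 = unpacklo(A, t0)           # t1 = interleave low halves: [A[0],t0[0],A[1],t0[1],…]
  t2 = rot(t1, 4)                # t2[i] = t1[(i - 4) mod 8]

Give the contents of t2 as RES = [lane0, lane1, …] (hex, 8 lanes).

RES = [0xf2, 0xa3, 0xfc, 0x66, 0x51, 0x94, 0x3b, 0x1a]

→ t0 |94|1a|a3|66|a8|6f|d0|ec|
→ t1 |51|94|3b|1a|f2|a3|fc|66|
→ t2 |f2|a3|fc|66|51|94|3b|1a|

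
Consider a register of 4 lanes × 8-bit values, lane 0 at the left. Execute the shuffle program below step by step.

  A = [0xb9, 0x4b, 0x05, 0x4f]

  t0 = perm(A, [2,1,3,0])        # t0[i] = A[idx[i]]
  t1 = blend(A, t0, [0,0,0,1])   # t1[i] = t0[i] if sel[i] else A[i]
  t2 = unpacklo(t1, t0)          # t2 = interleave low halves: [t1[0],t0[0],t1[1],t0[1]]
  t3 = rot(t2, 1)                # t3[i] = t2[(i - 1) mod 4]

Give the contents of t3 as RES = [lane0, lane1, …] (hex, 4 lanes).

t0 = [0x05, 0x4b, 0x4f, 0xb9]
t1 = [0xb9, 0x4b, 0x05, 0xb9]
t2 = [0xb9, 0x05, 0x4b, 0x4b]
t3 = [0x4b, 0xb9, 0x05, 0x4b]

RES = [0x4b, 0xb9, 0x05, 0x4b]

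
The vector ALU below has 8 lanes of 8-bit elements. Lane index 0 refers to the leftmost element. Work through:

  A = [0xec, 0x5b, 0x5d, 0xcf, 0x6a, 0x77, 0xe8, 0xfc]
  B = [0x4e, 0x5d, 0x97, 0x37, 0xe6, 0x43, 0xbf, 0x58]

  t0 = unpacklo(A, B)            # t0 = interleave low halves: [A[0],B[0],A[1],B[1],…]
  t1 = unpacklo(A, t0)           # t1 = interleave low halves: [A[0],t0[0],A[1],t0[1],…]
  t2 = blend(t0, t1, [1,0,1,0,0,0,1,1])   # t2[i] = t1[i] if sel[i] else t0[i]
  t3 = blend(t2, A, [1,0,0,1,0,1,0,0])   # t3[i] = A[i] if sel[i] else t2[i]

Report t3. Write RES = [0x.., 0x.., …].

  t0: ec 4e 5b 5d 5d 97 cf 37
  t1: ec ec 5b 4e 5d 5b cf 5d
  t2: ec 4e 5b 5d 5d 97 cf 5d
  t3: ec 4e 5b cf 5d 77 cf 5d

RES = [0xec, 0x4e, 0x5b, 0xcf, 0x5d, 0x77, 0xcf, 0x5d]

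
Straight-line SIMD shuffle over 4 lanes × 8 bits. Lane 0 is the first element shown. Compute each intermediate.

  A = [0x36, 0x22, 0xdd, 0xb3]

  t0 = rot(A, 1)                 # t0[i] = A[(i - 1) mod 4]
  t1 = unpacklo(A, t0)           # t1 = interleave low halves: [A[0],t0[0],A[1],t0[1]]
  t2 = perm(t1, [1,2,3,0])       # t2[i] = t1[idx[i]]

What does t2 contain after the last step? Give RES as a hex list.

  t0: b3 36 22 dd
  t1: 36 b3 22 36
  t2: b3 22 36 36

RES = [ 0xb3  0x22  0x36  0x36 ]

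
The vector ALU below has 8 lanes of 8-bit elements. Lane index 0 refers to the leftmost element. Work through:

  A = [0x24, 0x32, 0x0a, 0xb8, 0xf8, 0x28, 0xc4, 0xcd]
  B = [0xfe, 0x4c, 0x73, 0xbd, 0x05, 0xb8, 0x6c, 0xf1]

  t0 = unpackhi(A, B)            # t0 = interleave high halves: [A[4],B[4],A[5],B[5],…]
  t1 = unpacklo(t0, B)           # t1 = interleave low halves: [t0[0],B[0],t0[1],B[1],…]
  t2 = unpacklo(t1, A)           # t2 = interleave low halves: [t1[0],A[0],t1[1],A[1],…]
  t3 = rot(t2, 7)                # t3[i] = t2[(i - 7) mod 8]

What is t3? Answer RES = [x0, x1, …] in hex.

→ t0 |f8|05|28|b8|c4|6c|cd|f1|
→ t1 |f8|fe|05|4c|28|73|b8|bd|
→ t2 |f8|24|fe|32|05|0a|4c|b8|
→ t3 |24|fe|32|05|0a|4c|b8|f8|

RES = [ 0x24  0xfe  0x32  0x05  0x0a  0x4c  0xb8  0xf8 ]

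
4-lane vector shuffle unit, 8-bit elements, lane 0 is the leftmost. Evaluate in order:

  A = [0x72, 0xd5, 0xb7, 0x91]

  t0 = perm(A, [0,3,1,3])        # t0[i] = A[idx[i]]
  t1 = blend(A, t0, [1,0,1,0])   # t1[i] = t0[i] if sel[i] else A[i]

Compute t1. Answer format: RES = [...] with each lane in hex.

t0 = [0x72, 0x91, 0xd5, 0x91]
t1 = [0x72, 0xd5, 0xd5, 0x91]

RES = [0x72, 0xd5, 0xd5, 0x91]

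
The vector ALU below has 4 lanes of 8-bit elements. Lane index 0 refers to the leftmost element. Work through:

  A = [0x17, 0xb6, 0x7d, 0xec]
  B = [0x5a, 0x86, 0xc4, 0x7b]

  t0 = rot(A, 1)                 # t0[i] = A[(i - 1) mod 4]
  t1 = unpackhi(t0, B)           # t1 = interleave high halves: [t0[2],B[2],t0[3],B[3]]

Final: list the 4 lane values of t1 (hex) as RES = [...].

RES = [0xb6, 0xc4, 0x7d, 0x7b]

t0 = [0xec, 0x17, 0xb6, 0x7d]
t1 = [0xb6, 0xc4, 0x7d, 0x7b]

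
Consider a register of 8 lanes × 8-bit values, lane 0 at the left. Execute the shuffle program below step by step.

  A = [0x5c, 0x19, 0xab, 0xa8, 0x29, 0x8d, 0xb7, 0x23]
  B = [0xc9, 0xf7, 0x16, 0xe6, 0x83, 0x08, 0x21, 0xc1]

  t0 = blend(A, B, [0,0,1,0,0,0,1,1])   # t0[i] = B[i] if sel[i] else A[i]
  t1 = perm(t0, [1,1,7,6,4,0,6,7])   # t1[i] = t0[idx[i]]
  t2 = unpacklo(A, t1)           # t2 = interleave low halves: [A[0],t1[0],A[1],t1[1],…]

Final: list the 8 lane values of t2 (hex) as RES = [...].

t0 = [0x5c, 0x19, 0x16, 0xa8, 0x29, 0x8d, 0x21, 0xc1]
t1 = [0x19, 0x19, 0xc1, 0x21, 0x29, 0x5c, 0x21, 0xc1]
t2 = [0x5c, 0x19, 0x19, 0x19, 0xab, 0xc1, 0xa8, 0x21]

RES = [ 0x5c  0x19  0x19  0x19  0xab  0xc1  0xa8  0x21 ]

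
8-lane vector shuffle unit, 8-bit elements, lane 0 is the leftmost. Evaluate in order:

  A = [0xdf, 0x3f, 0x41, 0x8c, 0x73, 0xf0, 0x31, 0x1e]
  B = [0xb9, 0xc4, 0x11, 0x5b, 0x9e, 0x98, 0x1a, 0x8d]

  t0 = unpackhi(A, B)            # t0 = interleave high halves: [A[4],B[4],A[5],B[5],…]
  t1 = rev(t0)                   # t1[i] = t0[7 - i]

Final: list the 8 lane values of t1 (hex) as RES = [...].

→ t0 |73|9e|f0|98|31|1a|1e|8d|
→ t1 |8d|1e|1a|31|98|f0|9e|73|

RES = [0x8d, 0x1e, 0x1a, 0x31, 0x98, 0xf0, 0x9e, 0x73]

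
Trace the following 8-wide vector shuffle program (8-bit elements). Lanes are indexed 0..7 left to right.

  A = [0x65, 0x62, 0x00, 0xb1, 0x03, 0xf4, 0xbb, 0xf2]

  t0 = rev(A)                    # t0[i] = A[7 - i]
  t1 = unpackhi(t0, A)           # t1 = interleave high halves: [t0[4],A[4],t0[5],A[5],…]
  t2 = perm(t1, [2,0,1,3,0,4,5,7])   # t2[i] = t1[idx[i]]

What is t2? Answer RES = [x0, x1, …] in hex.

  t0: f2 bb f4 03 b1 00 62 65
  t1: b1 03 00 f4 62 bb 65 f2
  t2: 00 b1 03 f4 b1 62 bb f2

RES = [ 0x00  0xb1  0x03  0xf4  0xb1  0x62  0xbb  0xf2 ]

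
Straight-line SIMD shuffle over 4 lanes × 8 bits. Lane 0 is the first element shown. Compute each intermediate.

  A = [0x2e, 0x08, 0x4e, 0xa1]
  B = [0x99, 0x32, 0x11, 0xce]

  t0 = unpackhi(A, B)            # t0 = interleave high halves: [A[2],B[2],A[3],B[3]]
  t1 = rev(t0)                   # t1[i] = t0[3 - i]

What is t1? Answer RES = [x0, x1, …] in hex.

→ t0 |4e|11|a1|ce|
→ t1 |ce|a1|11|4e|

RES = [0xce, 0xa1, 0x11, 0x4e]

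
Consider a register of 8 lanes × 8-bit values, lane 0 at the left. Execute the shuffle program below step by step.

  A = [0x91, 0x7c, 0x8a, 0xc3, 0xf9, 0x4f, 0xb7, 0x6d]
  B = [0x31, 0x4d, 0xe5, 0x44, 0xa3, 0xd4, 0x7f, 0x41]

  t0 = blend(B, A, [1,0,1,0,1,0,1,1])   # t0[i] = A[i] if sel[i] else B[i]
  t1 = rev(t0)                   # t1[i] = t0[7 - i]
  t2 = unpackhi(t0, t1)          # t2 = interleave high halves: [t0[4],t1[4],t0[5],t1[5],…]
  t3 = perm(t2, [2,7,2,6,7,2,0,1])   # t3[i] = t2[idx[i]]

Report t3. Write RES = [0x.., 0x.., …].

RES = [ 0xd4  0x91  0xd4  0x6d  0x91  0xd4  0xf9  0x44 ]

  t0: 91 4d 8a 44 f9 d4 b7 6d
  t1: 6d b7 d4 f9 44 8a 4d 91
  t2: f9 44 d4 8a b7 4d 6d 91
  t3: d4 91 d4 6d 91 d4 f9 44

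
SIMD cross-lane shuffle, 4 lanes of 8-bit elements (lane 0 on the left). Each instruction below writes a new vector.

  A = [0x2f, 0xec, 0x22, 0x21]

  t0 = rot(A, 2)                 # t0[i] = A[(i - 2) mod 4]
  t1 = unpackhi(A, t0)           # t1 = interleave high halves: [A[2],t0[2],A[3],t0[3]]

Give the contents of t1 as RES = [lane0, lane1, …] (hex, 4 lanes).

t0 = [0x22, 0x21, 0x2f, 0xec]
t1 = [0x22, 0x2f, 0x21, 0xec]

RES = [ 0x22  0x2f  0x21  0xec ]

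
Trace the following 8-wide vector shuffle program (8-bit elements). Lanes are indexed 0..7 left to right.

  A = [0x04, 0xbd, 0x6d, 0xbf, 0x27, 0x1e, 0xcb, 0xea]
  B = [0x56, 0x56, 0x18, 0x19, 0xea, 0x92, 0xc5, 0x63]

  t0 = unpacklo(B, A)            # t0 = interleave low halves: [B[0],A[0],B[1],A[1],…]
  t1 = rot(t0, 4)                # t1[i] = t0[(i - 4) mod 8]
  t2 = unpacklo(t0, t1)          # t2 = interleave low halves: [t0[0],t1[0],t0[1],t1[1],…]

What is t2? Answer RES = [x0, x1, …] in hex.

RES = [0x56, 0x18, 0x04, 0x6d, 0x56, 0x19, 0xbd, 0xbf]

  t0: 56 04 56 bd 18 6d 19 bf
  t1: 18 6d 19 bf 56 04 56 bd
  t2: 56 18 04 6d 56 19 bd bf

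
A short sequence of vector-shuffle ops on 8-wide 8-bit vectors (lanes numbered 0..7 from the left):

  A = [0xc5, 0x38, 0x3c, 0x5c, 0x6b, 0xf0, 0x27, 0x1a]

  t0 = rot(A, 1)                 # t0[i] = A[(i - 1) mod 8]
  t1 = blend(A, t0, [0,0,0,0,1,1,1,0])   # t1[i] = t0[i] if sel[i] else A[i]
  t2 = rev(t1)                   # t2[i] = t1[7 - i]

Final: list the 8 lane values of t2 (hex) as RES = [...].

→ t0 |1a|c5|38|3c|5c|6b|f0|27|
→ t1 |c5|38|3c|5c|5c|6b|f0|1a|
→ t2 |1a|f0|6b|5c|5c|3c|38|c5|

RES = [0x1a, 0xf0, 0x6b, 0x5c, 0x5c, 0x3c, 0x38, 0xc5]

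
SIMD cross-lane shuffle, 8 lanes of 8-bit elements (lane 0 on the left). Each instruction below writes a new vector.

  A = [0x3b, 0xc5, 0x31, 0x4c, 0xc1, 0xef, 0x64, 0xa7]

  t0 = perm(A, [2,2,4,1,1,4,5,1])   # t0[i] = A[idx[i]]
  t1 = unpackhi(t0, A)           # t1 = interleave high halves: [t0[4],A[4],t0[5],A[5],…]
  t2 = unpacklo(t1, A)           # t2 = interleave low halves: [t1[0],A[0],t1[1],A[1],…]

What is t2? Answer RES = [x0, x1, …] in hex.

t0 = [0x31, 0x31, 0xc1, 0xc5, 0xc5, 0xc1, 0xef, 0xc5]
t1 = [0xc5, 0xc1, 0xc1, 0xef, 0xef, 0x64, 0xc5, 0xa7]
t2 = [0xc5, 0x3b, 0xc1, 0xc5, 0xc1, 0x31, 0xef, 0x4c]

RES = [0xc5, 0x3b, 0xc1, 0xc5, 0xc1, 0x31, 0xef, 0x4c]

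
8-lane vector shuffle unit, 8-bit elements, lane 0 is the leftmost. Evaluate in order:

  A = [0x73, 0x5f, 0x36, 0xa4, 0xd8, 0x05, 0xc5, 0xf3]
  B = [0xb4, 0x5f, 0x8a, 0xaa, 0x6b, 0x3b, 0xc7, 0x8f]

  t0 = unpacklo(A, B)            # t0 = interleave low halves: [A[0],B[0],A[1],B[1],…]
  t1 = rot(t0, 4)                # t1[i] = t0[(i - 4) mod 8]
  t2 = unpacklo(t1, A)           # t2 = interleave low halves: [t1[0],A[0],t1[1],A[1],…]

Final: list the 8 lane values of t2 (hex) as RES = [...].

RES = [0x36, 0x73, 0x8a, 0x5f, 0xa4, 0x36, 0xaa, 0xa4]

t0 = [0x73, 0xb4, 0x5f, 0x5f, 0x36, 0x8a, 0xa4, 0xaa]
t1 = [0x36, 0x8a, 0xa4, 0xaa, 0x73, 0xb4, 0x5f, 0x5f]
t2 = [0x36, 0x73, 0x8a, 0x5f, 0xa4, 0x36, 0xaa, 0xa4]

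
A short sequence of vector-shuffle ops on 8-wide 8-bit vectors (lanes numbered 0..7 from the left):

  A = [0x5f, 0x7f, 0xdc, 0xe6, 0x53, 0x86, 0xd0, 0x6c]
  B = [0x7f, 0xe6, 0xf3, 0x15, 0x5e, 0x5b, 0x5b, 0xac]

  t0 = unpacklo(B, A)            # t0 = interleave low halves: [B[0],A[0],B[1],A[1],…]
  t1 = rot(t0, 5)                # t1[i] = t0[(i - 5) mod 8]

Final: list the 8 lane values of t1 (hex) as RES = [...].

RES = [ 0x7f  0xf3  0xdc  0x15  0xe6  0x7f  0x5f  0xe6 ]

→ t0 |7f|5f|e6|7f|f3|dc|15|e6|
→ t1 |7f|f3|dc|15|e6|7f|5f|e6|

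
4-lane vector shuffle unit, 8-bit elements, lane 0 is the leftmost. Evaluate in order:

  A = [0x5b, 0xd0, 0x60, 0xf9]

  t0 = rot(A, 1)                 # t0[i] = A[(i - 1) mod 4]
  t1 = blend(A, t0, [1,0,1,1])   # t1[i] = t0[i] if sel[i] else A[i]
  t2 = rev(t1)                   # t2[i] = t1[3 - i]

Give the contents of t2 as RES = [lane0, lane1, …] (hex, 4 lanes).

RES = [0x60, 0xd0, 0xd0, 0xf9]

  t0: f9 5b d0 60
  t1: f9 d0 d0 60
  t2: 60 d0 d0 f9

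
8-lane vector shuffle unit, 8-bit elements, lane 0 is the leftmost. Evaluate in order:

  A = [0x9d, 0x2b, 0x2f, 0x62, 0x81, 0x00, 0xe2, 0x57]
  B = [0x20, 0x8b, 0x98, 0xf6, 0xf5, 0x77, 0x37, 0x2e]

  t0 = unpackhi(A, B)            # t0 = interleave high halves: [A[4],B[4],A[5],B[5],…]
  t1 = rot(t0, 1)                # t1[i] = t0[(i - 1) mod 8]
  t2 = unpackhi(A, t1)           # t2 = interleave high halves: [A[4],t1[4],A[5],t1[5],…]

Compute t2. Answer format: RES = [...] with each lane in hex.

  t0: 81 f5 00 77 e2 37 57 2e
  t1: 2e 81 f5 00 77 e2 37 57
  t2: 81 77 00 e2 e2 37 57 57

RES = [ 0x81  0x77  0x00  0xe2  0xe2  0x37  0x57  0x57 ]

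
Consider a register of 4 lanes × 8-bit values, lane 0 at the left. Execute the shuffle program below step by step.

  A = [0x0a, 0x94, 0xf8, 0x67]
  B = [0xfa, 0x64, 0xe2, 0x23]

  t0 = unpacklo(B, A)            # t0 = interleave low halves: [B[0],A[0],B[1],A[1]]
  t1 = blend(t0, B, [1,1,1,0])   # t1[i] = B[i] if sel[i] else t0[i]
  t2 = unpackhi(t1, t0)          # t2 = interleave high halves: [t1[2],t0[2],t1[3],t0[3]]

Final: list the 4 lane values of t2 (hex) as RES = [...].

RES = [0xe2, 0x64, 0x94, 0x94]

→ t0 |fa|0a|64|94|
→ t1 |fa|64|e2|94|
→ t2 |e2|64|94|94|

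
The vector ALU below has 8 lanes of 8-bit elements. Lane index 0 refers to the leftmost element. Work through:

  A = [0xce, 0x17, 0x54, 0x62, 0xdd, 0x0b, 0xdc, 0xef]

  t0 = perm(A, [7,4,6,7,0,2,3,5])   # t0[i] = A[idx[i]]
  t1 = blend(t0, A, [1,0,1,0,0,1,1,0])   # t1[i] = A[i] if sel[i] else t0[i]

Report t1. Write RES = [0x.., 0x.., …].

RES = [0xce, 0xdd, 0x54, 0xef, 0xce, 0x0b, 0xdc, 0x0b]

t0 = [0xef, 0xdd, 0xdc, 0xef, 0xce, 0x54, 0x62, 0x0b]
t1 = [0xce, 0xdd, 0x54, 0xef, 0xce, 0x0b, 0xdc, 0x0b]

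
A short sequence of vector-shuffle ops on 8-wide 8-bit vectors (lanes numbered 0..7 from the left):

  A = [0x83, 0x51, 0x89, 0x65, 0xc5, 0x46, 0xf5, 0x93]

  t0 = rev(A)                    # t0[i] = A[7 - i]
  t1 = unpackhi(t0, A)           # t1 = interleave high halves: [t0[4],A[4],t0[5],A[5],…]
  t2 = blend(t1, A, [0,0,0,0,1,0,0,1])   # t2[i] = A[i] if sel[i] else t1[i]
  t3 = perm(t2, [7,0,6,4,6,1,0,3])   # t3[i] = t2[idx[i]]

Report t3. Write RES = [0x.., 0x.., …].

  t0: 93 f5 46 c5 65 89 51 83
  t1: 65 c5 89 46 51 f5 83 93
  t2: 65 c5 89 46 c5 f5 83 93
  t3: 93 65 83 c5 83 c5 65 46

RES = [ 0x93  0x65  0x83  0xc5  0x83  0xc5  0x65  0x46 ]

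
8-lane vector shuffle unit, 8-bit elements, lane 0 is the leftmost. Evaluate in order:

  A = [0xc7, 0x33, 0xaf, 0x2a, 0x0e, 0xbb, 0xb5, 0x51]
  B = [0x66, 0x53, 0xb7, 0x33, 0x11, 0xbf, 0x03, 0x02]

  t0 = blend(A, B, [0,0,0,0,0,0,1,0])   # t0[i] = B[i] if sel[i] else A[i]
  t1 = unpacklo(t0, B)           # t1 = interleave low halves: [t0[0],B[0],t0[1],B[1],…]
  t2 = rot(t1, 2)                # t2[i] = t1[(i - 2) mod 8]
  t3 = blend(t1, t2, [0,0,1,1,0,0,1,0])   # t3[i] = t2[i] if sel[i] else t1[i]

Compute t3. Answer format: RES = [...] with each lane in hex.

RES = [ 0xc7  0x66  0xc7  0x66  0xaf  0xb7  0xaf  0x33 ]

t0 = [0xc7, 0x33, 0xaf, 0x2a, 0x0e, 0xbb, 0x03, 0x51]
t1 = [0xc7, 0x66, 0x33, 0x53, 0xaf, 0xb7, 0x2a, 0x33]
t2 = [0x2a, 0x33, 0xc7, 0x66, 0x33, 0x53, 0xaf, 0xb7]
t3 = [0xc7, 0x66, 0xc7, 0x66, 0xaf, 0xb7, 0xaf, 0x33]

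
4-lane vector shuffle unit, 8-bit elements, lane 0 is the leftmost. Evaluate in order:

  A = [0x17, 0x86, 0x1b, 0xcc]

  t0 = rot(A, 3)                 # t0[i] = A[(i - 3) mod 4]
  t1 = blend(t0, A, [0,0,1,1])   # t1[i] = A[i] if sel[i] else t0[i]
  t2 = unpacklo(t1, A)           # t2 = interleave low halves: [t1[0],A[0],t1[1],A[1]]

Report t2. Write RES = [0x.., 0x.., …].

RES = [0x86, 0x17, 0x1b, 0x86]

  t0: 86 1b cc 17
  t1: 86 1b 1b cc
  t2: 86 17 1b 86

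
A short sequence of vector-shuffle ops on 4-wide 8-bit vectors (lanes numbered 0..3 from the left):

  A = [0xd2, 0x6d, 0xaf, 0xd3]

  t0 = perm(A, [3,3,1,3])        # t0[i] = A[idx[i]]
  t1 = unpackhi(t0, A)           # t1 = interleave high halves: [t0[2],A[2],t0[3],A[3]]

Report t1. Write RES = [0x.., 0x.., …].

t0 = [0xd3, 0xd3, 0x6d, 0xd3]
t1 = [0x6d, 0xaf, 0xd3, 0xd3]

RES = [ 0x6d  0xaf  0xd3  0xd3 ]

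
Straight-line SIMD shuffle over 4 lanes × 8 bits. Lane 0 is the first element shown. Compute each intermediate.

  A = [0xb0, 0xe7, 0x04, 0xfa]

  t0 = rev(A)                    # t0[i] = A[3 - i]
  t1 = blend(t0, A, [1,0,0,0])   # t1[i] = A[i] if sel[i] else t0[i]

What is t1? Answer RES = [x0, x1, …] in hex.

RES = [0xb0, 0x04, 0xe7, 0xb0]

  t0: fa 04 e7 b0
  t1: b0 04 e7 b0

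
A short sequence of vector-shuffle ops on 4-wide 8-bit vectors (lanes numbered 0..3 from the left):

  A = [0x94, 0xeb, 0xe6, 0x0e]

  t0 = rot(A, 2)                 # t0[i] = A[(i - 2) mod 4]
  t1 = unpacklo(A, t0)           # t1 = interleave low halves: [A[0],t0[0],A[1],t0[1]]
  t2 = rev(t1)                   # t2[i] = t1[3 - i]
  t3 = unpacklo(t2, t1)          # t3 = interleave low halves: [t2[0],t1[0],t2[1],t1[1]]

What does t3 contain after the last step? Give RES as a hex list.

→ t0 |e6|0e|94|eb|
→ t1 |94|e6|eb|0e|
→ t2 |0e|eb|e6|94|
→ t3 |0e|94|eb|e6|

RES = [0x0e, 0x94, 0xeb, 0xe6]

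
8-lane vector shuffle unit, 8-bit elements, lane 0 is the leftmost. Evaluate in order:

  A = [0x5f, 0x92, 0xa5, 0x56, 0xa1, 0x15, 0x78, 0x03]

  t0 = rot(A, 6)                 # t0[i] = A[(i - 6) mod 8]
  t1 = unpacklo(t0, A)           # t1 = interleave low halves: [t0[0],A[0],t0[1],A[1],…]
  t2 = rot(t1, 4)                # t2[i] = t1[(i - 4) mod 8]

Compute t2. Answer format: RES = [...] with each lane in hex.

→ t0 |a5|56|a1|15|78|03|5f|92|
→ t1 |a5|5f|56|92|a1|a5|15|56|
→ t2 |a1|a5|15|56|a5|5f|56|92|

RES = [0xa1, 0xa5, 0x15, 0x56, 0xa5, 0x5f, 0x56, 0x92]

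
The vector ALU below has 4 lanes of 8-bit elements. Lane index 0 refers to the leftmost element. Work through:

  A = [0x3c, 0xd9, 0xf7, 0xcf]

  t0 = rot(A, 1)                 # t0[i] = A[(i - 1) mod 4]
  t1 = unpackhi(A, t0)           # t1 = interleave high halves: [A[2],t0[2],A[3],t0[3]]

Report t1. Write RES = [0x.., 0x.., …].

RES = [ 0xf7  0xd9  0xcf  0xf7 ]

→ t0 |cf|3c|d9|f7|
→ t1 |f7|d9|cf|f7|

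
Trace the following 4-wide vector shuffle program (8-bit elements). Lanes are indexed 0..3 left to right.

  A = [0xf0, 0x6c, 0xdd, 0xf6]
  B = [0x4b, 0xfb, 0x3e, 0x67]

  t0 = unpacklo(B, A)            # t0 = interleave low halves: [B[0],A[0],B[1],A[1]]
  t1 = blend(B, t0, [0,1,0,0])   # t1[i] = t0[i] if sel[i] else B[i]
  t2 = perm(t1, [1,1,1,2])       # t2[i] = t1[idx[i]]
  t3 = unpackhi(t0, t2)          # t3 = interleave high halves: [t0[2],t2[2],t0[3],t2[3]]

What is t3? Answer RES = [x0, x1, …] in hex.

t0 = [0x4b, 0xf0, 0xfb, 0x6c]
t1 = [0x4b, 0xf0, 0x3e, 0x67]
t2 = [0xf0, 0xf0, 0xf0, 0x3e]
t3 = [0xfb, 0xf0, 0x6c, 0x3e]

RES = [0xfb, 0xf0, 0x6c, 0x3e]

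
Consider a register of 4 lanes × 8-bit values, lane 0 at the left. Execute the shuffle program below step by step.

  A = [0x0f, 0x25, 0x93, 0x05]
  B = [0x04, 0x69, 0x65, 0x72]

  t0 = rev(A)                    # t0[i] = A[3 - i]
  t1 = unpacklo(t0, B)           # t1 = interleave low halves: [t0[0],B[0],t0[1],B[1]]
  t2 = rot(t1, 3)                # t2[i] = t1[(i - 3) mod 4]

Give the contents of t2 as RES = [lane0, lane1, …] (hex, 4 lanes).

RES = [ 0x04  0x93  0x69  0x05 ]

→ t0 |05|93|25|0f|
→ t1 |05|04|93|69|
→ t2 |04|93|69|05|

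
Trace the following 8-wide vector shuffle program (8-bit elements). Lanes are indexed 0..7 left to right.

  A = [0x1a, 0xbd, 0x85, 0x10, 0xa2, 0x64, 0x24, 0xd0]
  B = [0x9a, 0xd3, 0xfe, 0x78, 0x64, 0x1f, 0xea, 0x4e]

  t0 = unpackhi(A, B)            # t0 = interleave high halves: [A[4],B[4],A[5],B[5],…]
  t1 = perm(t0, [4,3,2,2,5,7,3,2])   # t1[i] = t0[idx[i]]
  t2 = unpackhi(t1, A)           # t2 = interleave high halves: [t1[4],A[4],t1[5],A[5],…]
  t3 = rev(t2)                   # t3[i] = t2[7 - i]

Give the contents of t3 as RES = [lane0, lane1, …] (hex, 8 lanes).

RES = [0xd0, 0x64, 0x24, 0x1f, 0x64, 0x4e, 0xa2, 0xea]

  t0: a2 64 64 1f 24 ea d0 4e
  t1: 24 1f 64 64 ea 4e 1f 64
  t2: ea a2 4e 64 1f 24 64 d0
  t3: d0 64 24 1f 64 4e a2 ea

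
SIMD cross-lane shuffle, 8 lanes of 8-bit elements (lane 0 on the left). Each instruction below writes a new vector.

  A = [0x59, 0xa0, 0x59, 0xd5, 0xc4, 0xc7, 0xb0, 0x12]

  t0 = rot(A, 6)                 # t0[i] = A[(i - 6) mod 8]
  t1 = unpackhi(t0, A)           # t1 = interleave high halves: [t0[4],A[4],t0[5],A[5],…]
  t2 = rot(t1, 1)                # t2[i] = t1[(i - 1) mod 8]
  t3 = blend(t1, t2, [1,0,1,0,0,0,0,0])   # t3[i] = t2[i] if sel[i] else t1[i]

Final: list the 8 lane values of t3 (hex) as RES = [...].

t0 = [0x59, 0xd5, 0xc4, 0xc7, 0xb0, 0x12, 0x59, 0xa0]
t1 = [0xb0, 0xc4, 0x12, 0xc7, 0x59, 0xb0, 0xa0, 0x12]
t2 = [0x12, 0xb0, 0xc4, 0x12, 0xc7, 0x59, 0xb0, 0xa0]
t3 = [0x12, 0xc4, 0xc4, 0xc7, 0x59, 0xb0, 0xa0, 0x12]

RES = [ 0x12  0xc4  0xc4  0xc7  0x59  0xb0  0xa0  0x12 ]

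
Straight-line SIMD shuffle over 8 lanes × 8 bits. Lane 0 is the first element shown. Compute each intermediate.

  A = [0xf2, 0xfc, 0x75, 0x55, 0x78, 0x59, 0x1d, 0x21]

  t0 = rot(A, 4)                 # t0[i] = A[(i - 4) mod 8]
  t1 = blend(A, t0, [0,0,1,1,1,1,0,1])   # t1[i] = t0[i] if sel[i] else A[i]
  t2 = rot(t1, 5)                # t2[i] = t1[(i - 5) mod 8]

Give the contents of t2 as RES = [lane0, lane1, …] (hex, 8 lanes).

t0 = [0x78, 0x59, 0x1d, 0x21, 0xf2, 0xfc, 0x75, 0x55]
t1 = [0xf2, 0xfc, 0x1d, 0x21, 0xf2, 0xfc, 0x1d, 0x55]
t2 = [0x21, 0xf2, 0xfc, 0x1d, 0x55, 0xf2, 0xfc, 0x1d]

RES = [0x21, 0xf2, 0xfc, 0x1d, 0x55, 0xf2, 0xfc, 0x1d]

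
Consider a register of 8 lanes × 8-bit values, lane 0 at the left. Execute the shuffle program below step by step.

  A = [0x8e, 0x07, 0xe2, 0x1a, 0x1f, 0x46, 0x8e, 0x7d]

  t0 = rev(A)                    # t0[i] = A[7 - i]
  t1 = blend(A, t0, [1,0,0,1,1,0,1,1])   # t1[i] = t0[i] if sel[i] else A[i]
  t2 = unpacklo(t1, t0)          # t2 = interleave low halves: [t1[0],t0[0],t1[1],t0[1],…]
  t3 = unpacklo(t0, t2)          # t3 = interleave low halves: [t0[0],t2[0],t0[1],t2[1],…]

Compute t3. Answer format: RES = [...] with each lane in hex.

→ t0 |7d|8e|46|1f|1a|e2|07|8e|
→ t1 |7d|07|e2|1f|1a|46|07|8e|
→ t2 |7d|7d|07|8e|e2|46|1f|1f|
→ t3 |7d|7d|8e|7d|46|07|1f|8e|

RES = [0x7d, 0x7d, 0x8e, 0x7d, 0x46, 0x07, 0x1f, 0x8e]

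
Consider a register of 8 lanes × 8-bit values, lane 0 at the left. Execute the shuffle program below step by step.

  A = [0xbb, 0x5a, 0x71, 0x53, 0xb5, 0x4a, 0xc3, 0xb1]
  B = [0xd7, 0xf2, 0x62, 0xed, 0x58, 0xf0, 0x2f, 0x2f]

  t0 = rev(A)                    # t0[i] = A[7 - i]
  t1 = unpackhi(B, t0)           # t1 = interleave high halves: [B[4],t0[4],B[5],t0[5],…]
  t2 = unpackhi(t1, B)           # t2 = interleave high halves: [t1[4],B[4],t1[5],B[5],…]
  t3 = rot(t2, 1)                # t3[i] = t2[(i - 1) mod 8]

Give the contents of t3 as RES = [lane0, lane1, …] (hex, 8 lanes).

→ t0 |b1|c3|4a|b5|53|71|5a|bb|
→ t1 |58|53|f0|71|2f|5a|2f|bb|
→ t2 |2f|58|5a|f0|2f|2f|bb|2f|
→ t3 |2f|2f|58|5a|f0|2f|2f|bb|

RES = [0x2f, 0x2f, 0x58, 0x5a, 0xf0, 0x2f, 0x2f, 0xbb]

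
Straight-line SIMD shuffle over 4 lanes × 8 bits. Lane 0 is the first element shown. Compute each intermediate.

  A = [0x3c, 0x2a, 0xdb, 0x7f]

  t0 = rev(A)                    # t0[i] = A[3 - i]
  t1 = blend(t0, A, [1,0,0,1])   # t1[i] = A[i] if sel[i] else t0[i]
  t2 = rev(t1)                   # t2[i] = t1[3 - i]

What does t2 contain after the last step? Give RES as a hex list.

RES = [ 0x7f  0x2a  0xdb  0x3c ]

t0 = [0x7f, 0xdb, 0x2a, 0x3c]
t1 = [0x3c, 0xdb, 0x2a, 0x7f]
t2 = [0x7f, 0x2a, 0xdb, 0x3c]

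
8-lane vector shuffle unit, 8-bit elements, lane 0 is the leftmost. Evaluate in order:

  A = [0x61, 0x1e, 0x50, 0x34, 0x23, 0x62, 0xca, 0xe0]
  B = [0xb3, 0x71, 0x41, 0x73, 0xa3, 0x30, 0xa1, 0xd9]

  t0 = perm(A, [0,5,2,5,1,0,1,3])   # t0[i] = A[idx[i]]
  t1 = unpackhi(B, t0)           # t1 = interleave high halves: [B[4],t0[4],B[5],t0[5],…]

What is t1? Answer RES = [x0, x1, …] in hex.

  t0: 61 62 50 62 1e 61 1e 34
  t1: a3 1e 30 61 a1 1e d9 34

RES = [0xa3, 0x1e, 0x30, 0x61, 0xa1, 0x1e, 0xd9, 0x34]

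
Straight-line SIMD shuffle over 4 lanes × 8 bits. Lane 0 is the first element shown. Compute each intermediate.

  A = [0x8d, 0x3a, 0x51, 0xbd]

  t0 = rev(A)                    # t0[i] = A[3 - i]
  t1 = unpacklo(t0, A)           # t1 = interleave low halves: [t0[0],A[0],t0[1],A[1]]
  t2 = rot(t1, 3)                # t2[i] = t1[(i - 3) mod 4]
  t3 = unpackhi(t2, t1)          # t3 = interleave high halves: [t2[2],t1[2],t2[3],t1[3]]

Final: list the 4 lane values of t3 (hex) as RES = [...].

RES = [ 0x3a  0x51  0xbd  0x3a ]

  t0: bd 51 3a 8d
  t1: bd 8d 51 3a
  t2: 8d 51 3a bd
  t3: 3a 51 bd 3a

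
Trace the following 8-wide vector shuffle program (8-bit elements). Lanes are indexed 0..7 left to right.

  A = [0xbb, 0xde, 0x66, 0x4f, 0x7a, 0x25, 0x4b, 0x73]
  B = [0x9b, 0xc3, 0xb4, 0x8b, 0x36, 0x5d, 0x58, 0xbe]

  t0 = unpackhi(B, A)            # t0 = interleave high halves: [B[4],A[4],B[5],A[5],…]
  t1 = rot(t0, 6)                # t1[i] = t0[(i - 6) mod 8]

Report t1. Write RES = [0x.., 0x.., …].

RES = [ 0x5d  0x25  0x58  0x4b  0xbe  0x73  0x36  0x7a ]

→ t0 |36|7a|5d|25|58|4b|be|73|
→ t1 |5d|25|58|4b|be|73|36|7a|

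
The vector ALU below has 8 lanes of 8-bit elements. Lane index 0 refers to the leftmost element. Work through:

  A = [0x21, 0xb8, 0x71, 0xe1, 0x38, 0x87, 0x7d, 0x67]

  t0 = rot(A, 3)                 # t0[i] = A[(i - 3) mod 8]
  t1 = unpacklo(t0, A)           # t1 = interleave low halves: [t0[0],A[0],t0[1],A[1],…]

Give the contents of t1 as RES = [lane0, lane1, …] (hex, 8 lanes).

RES = [0x87, 0x21, 0x7d, 0xb8, 0x67, 0x71, 0x21, 0xe1]

t0 = [0x87, 0x7d, 0x67, 0x21, 0xb8, 0x71, 0xe1, 0x38]
t1 = [0x87, 0x21, 0x7d, 0xb8, 0x67, 0x71, 0x21, 0xe1]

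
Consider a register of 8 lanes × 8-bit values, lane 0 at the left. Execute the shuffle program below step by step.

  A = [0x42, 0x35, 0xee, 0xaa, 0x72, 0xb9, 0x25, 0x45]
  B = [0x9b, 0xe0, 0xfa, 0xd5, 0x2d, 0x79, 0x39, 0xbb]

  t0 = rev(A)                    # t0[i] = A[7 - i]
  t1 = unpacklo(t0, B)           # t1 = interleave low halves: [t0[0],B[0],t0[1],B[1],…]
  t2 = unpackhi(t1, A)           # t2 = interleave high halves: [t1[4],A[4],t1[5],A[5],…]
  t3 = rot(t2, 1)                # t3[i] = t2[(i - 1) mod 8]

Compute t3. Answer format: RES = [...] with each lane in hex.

RES = [0x45, 0xb9, 0x72, 0xfa, 0xb9, 0x72, 0x25, 0xd5]

→ t0 |45|25|b9|72|aa|ee|35|42|
→ t1 |45|9b|25|e0|b9|fa|72|d5|
→ t2 |b9|72|fa|b9|72|25|d5|45|
→ t3 |45|b9|72|fa|b9|72|25|d5|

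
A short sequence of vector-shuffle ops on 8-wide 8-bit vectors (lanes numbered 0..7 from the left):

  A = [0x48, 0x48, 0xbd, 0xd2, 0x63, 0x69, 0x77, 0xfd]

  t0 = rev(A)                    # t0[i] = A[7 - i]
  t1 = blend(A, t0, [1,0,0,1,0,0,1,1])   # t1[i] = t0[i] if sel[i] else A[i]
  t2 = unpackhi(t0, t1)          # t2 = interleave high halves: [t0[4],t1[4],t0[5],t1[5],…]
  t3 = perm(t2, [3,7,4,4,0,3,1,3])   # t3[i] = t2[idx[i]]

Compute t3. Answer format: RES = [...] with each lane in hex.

  t0: fd 77 69 63 d2 bd 48 48
  t1: fd 48 bd 63 63 69 48 48
  t2: d2 63 bd 69 48 48 48 48
  t3: 69 48 48 48 d2 69 63 69

RES = [0x69, 0x48, 0x48, 0x48, 0xd2, 0x69, 0x63, 0x69]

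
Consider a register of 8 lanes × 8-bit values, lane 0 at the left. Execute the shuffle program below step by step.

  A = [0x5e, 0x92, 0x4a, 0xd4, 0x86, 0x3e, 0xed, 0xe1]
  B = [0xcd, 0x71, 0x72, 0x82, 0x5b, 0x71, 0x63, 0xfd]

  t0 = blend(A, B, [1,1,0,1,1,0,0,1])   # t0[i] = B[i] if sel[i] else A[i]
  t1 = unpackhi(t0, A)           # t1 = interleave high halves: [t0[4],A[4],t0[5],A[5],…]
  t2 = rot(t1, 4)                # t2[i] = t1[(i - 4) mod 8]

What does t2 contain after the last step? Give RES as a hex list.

t0 = [0xcd, 0x71, 0x4a, 0x82, 0x5b, 0x3e, 0xed, 0xfd]
t1 = [0x5b, 0x86, 0x3e, 0x3e, 0xed, 0xed, 0xfd, 0xe1]
t2 = [0xed, 0xed, 0xfd, 0xe1, 0x5b, 0x86, 0x3e, 0x3e]

RES = [ 0xed  0xed  0xfd  0xe1  0x5b  0x86  0x3e  0x3e ]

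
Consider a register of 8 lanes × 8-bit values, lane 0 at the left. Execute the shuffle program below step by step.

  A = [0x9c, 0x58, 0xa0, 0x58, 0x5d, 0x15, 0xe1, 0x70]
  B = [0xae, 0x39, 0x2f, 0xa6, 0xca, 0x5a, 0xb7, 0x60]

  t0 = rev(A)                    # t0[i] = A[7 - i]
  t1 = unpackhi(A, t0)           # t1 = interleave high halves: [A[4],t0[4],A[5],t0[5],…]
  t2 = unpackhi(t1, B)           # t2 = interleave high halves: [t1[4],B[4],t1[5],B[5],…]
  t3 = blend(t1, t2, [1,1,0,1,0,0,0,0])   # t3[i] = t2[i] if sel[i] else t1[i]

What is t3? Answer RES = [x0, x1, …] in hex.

t0 = [0x70, 0xe1, 0x15, 0x5d, 0x58, 0xa0, 0x58, 0x9c]
t1 = [0x5d, 0x58, 0x15, 0xa0, 0xe1, 0x58, 0x70, 0x9c]
t2 = [0xe1, 0xca, 0x58, 0x5a, 0x70, 0xb7, 0x9c, 0x60]
t3 = [0xe1, 0xca, 0x15, 0x5a, 0xe1, 0x58, 0x70, 0x9c]

RES = [0xe1, 0xca, 0x15, 0x5a, 0xe1, 0x58, 0x70, 0x9c]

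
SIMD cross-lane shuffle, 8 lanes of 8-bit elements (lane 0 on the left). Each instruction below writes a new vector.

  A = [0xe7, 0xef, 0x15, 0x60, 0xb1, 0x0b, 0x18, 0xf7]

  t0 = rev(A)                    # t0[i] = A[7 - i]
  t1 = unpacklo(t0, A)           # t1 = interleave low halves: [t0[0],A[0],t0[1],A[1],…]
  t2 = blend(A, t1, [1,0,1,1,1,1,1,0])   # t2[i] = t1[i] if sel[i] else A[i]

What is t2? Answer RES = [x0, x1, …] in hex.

t0 = [0xf7, 0x18, 0x0b, 0xb1, 0x60, 0x15, 0xef, 0xe7]
t1 = [0xf7, 0xe7, 0x18, 0xef, 0x0b, 0x15, 0xb1, 0x60]
t2 = [0xf7, 0xef, 0x18, 0xef, 0x0b, 0x15, 0xb1, 0xf7]

RES = [0xf7, 0xef, 0x18, 0xef, 0x0b, 0x15, 0xb1, 0xf7]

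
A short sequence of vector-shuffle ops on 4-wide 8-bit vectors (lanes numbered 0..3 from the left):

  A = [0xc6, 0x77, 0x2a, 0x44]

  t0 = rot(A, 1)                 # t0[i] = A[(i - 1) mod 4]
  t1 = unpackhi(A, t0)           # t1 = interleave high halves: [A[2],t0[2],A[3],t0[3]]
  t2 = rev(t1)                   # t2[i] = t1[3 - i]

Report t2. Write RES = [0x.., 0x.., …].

RES = [ 0x2a  0x44  0x77  0x2a ]

→ t0 |44|c6|77|2a|
→ t1 |2a|77|44|2a|
→ t2 |2a|44|77|2a|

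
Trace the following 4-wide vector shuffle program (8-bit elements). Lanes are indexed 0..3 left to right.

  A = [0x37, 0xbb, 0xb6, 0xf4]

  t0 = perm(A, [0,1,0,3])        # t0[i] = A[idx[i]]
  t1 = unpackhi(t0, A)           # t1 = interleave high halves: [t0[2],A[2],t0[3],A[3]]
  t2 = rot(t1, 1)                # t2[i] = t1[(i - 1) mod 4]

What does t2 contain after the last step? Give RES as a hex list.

RES = [0xf4, 0x37, 0xb6, 0xf4]

  t0: 37 bb 37 f4
  t1: 37 b6 f4 f4
  t2: f4 37 b6 f4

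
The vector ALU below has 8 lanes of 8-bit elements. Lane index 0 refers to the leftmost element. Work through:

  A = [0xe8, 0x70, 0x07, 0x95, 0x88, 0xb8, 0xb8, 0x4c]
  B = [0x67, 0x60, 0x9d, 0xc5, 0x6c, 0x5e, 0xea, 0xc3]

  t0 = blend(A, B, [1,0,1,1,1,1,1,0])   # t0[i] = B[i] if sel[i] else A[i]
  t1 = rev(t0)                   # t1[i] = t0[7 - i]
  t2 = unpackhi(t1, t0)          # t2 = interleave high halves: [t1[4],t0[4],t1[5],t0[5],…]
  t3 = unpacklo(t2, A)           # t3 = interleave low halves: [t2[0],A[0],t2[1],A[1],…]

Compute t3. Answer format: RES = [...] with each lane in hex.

RES = [ 0xc5  0xe8  0x6c  0x70  0x9d  0x07  0x5e  0x95 ]

→ t0 |67|70|9d|c5|6c|5e|ea|4c|
→ t1 |4c|ea|5e|6c|c5|9d|70|67|
→ t2 |c5|6c|9d|5e|70|ea|67|4c|
→ t3 |c5|e8|6c|70|9d|07|5e|95|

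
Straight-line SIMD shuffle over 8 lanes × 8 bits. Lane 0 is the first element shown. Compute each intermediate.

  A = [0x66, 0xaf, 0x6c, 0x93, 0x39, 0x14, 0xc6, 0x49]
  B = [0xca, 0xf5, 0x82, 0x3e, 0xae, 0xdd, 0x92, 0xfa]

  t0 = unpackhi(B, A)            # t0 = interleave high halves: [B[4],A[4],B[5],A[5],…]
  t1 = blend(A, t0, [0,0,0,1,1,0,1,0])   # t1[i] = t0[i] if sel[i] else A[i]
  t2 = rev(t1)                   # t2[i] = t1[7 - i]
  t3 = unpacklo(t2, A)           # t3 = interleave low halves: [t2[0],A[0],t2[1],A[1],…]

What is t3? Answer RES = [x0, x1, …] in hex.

  t0: ae 39 dd 14 92 c6 fa 49
  t1: 66 af 6c 14 92 14 fa 49
  t2: 49 fa 14 92 14 6c af 66
  t3: 49 66 fa af 14 6c 92 93

RES = [0x49, 0x66, 0xfa, 0xaf, 0x14, 0x6c, 0x92, 0x93]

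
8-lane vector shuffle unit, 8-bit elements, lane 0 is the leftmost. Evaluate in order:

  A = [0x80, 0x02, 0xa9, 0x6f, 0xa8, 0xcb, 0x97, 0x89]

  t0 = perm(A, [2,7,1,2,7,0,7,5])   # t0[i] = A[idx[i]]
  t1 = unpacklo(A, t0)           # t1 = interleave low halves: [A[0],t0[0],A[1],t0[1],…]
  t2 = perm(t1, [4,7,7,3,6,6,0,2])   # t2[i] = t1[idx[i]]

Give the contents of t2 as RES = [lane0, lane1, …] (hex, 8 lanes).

RES = [ 0xa9  0xa9  0xa9  0x89  0x6f  0x6f  0x80  0x02 ]

→ t0 |a9|89|02|a9|89|80|89|cb|
→ t1 |80|a9|02|89|a9|02|6f|a9|
→ t2 |a9|a9|a9|89|6f|6f|80|02|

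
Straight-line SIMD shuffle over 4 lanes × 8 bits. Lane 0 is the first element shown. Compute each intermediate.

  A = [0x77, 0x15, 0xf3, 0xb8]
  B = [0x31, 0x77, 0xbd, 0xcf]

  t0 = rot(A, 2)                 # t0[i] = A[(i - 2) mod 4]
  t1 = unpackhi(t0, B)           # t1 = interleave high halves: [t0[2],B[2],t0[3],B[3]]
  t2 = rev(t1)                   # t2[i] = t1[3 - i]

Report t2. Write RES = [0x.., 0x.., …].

  t0: f3 b8 77 15
  t1: 77 bd 15 cf
  t2: cf 15 bd 77

RES = [ 0xcf  0x15  0xbd  0x77 ]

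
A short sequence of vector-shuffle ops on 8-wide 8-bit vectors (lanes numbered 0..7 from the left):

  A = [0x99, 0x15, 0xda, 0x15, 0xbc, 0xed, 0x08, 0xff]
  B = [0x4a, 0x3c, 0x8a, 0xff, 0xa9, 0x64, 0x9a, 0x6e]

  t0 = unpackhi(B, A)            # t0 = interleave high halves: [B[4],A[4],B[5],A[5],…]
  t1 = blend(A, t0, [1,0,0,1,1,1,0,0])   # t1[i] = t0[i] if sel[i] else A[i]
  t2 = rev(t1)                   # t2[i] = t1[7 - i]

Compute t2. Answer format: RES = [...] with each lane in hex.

  t0: a9 bc 64 ed 9a 08 6e ff
  t1: a9 15 da ed 9a 08 08 ff
  t2: ff 08 08 9a ed da 15 a9

RES = [ 0xff  0x08  0x08  0x9a  0xed  0xda  0x15  0xa9 ]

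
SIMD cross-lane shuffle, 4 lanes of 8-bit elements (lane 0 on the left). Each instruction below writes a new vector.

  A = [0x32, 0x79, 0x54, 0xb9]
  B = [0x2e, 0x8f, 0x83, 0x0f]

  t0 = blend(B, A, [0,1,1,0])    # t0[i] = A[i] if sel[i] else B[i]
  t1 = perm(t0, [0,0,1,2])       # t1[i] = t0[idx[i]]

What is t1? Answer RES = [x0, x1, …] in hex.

RES = [0x2e, 0x2e, 0x79, 0x54]

t0 = [0x2e, 0x79, 0x54, 0x0f]
t1 = [0x2e, 0x2e, 0x79, 0x54]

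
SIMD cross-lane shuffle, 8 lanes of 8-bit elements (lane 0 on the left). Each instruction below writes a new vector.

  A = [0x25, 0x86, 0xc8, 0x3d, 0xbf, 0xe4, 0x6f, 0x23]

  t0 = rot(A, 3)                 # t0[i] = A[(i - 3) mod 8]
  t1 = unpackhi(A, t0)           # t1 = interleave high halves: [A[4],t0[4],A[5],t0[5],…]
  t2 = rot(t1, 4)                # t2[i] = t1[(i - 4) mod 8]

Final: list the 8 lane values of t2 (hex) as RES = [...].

RES = [ 0x6f  0x3d  0x23  0xbf  0xbf  0x86  0xe4  0xc8 ]

  t0: e4 6f 23 25 86 c8 3d bf
  t1: bf 86 e4 c8 6f 3d 23 bf
  t2: 6f 3d 23 bf bf 86 e4 c8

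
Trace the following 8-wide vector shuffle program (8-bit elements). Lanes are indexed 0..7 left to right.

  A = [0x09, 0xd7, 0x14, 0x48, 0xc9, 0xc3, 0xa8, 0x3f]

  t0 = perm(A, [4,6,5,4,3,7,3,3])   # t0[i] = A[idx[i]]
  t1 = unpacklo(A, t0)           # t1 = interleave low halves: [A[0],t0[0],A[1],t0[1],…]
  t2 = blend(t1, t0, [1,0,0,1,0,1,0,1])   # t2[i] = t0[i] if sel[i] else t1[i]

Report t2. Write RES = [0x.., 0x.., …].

t0 = [0xc9, 0xa8, 0xc3, 0xc9, 0x48, 0x3f, 0x48, 0x48]
t1 = [0x09, 0xc9, 0xd7, 0xa8, 0x14, 0xc3, 0x48, 0xc9]
t2 = [0xc9, 0xc9, 0xd7, 0xc9, 0x14, 0x3f, 0x48, 0x48]

RES = [ 0xc9  0xc9  0xd7  0xc9  0x14  0x3f  0x48  0x48 ]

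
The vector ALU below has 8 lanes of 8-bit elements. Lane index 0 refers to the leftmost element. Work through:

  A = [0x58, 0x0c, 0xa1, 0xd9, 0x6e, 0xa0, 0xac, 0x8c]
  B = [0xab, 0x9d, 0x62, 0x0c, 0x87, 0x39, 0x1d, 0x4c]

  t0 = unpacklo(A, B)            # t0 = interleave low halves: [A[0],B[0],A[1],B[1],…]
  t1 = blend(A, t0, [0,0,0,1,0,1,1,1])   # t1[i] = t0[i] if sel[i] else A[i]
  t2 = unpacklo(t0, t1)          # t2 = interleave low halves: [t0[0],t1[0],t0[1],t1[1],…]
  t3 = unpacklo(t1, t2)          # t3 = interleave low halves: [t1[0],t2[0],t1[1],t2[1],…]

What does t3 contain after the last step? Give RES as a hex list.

  t0: 58 ab 0c 9d a1 62 d9 0c
  t1: 58 0c a1 9d 6e 62 d9 0c
  t2: 58 58 ab 0c 0c a1 9d 9d
  t3: 58 58 0c 58 a1 ab 9d 0c

RES = [0x58, 0x58, 0x0c, 0x58, 0xa1, 0xab, 0x9d, 0x0c]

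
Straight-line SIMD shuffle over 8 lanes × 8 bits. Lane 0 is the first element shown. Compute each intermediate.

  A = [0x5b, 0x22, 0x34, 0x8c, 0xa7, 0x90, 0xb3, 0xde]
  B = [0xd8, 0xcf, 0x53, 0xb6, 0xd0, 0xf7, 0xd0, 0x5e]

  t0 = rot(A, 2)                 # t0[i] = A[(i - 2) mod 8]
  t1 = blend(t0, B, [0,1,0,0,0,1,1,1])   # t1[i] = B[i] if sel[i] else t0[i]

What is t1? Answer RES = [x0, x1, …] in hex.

RES = [0xb3, 0xcf, 0x5b, 0x22, 0x34, 0xf7, 0xd0, 0x5e]

→ t0 |b3|de|5b|22|34|8c|a7|90|
→ t1 |b3|cf|5b|22|34|f7|d0|5e|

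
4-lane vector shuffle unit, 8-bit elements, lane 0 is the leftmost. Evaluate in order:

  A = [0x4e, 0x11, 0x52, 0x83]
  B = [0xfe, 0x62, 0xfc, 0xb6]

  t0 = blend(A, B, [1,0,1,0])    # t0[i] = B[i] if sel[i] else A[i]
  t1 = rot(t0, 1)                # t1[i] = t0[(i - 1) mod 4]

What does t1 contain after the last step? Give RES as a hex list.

  t0: fe 11 fc 83
  t1: 83 fe 11 fc

RES = [0x83, 0xfe, 0x11, 0xfc]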